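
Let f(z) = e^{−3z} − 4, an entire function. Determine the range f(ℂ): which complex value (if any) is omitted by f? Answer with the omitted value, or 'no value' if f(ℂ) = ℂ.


Little Picard bounds the complement of f(ℂ) to at most one point.
e^{−3z} is never zero on ℂ, so 1·e^{−3z} takes every value in ℂ ∖ {0}. Adding -4 shifts the range to ℂ ∖ {-4}. Thus f omits exactly the value -4.

Omitted value: -4.


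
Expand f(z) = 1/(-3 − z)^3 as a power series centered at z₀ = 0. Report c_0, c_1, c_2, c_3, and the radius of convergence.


Let w = z − z₀, so z = z₀ + w.
Then -3 − z = -3 − (z₀ + w) = (-3 − z₀) − w = -3 − w.
f(z) = 1/(-3 − w)^3 = (1/(-3)^3) · (1 − w/(-3))^{−3}.
By the binomial series (1−u)^{−3} = Σ_{n≥0} C(n+2, 2) u^n for |u|<1, with u = w/(-3):
  c_n = C(n+2, 2) / (-3)^(n+3).
  c_0 = 1/(-3)^3 = -1/27.
  c_1 = 3/(-3)^4 = 1/27.
  c_2 = 6/(-3)^5 = -2/81.
  c_3 = 10/(-3)^6 = 10/729.
The series is valid for |w/d| < 1, i.e. |z − z₀| < |d|.
Radius of convergence: R = |-3 − z₀| = |-3| = 3 (distance from z₀ to the singularity z = -3).

c_0 = -1/27, c_1 = 1/27, c_2 = -2/81, c_3 = 10/729; R = 3.


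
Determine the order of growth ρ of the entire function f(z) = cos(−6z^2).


Write cos(w) = (e^{iw} ± e^{−iw})/(2 or 2i), so |cos(w)| ≤ e^{|w|}. With w = −6z^2, |w| ≤ 6r^2 + 0 on |z|=r, giving M(r) ≤ e^{6r^2 + 0} and ρ ≤ 2. For the lower bound, choose z on |z|=r with -6z^2 purely imaginary of modulus 6r^2; then |cos(−6z^2)| grows like e^{6r^2}/2, so ρ ≥ 2. Hence ρ = 2.
Therefore ρ = 2.

Order ρ = 2.


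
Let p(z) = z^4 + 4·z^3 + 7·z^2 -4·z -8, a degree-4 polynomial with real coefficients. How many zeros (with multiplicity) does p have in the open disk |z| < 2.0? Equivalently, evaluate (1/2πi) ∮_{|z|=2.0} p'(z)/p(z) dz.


The zeros of p are: 1, (-2 + 2i), (-2 - 2i), -1.
Their magnitudes are: 1, 2.828, 2.828, 1.
Zeros with |z| < R = 2.0: 1, -1.
Count = 2.
By the argument principle, (1/2πi) ∮_{|z|=R} p'(z)/p(z) dz equals exactly this count.

Number of zeros inside |z| < 2.0: 2.


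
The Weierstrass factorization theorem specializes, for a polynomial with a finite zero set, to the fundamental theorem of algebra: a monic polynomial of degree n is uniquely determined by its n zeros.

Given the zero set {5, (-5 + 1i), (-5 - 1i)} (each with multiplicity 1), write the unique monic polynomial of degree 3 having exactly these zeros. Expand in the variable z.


The polynomial is p(z) = ∏_{α ∈ S} (z − α), where S = {5, (-5 + 1i), (-5 - 1i)}.
Expanding the product yields: p(z) = z^3 + 5·z^2 -24·z -130.
Note conjugate pairs combine to real quadratics: (z − (-5+1i))(z − (-5−1i)) = z² + 10z + 26.
The resulting polynomial has degree 3 and real coefficients as required.

p(z) = z^3 + 5·z^2 -24·z -130.


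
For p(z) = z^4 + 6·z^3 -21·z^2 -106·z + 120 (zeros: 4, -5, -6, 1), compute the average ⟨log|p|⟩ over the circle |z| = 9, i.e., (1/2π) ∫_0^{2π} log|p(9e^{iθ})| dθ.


Zeros: -6, -5, 1, 4; r = 9.
Inside |z| < r: -6, -5, 1, 4. Outside (|z| ≥ r): ∅.
p(0) = 120, so log|p(0)| = log(120) = 4.7875.
Apply Jensen: I(r) = log|p(0)| + Σ_k log(r/|z_k|), summed over zeros inside |z| < r.
  log(r/|z_k|) for z_k = 4: log(9/4) = 0.8109
  log(r/|z_k|) for z_k = -5: log(9/5) = 0.5878
  log(r/|z_k|) for z_k = -6: log(9/6) = 0.4055
  log(r/|z_k|) for z_k = 1: log(9/1) = 2.1972
Sum over inside zeros: 4.0014.
I(r) = log|p(0)| + (inside sum) = 4.7875 + 4.0014 = 8.7889.
Closed form (all zeros inside, monic): I(r) = n·log(r) = 4·log(9) = 8.7889. ✓

I(r) ≈ 8.7889.


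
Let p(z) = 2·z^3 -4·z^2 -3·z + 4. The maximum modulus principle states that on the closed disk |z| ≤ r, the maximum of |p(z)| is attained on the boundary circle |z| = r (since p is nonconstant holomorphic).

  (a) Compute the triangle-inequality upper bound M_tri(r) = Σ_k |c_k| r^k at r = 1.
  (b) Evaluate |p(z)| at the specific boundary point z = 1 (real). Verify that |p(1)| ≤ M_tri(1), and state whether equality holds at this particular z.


Coefficients: c_0 = 4, c_1 = -3, c_2 = -4, c_3 = 2. Radius r = 1.
Part (a). Triangle bound: M_tri(r) = Σ_k |c_k| r^k
  = |4|·1^0 + |-3|·1^1 + |-4|·1^2 + |2|·1^3
  = 4 + 3 + 4 + 2 = 13.
This bounds M(r) := max_{|z|=r} |p(z)| from above; equality holds iff all terms c_k z^k can be made to align in phase at a single z on |z|=r.
Part (b). At z = 1 (real, on the circle |z| = r):
  p(1) = (4)·1^0 + (-3)·1^1 + (-4)·1^2 + (2)·1^3 = -1.
  |p(1)| = 1.
Check: |p(1)| = 1 ≤ 13 = M_tri(1). ✓ Equality does not hold at z = 1 (the coefficients have mixed signs, so the terms do not all align in phase there).

M_tri(1) = 13; |p(1)| = 1; equality at z=1: no.


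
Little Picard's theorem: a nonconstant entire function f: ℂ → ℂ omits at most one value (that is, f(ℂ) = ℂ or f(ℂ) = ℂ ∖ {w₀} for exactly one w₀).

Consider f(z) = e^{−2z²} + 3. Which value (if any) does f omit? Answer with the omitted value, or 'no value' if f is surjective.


Little Picard bounds the complement of f(ℂ) to at most one point.
The exponent g(z) = −2z² is a nonconstant polynomial, hence surjective onto ℂ. So e^{g(z)} takes every value in {e^w : w ∈ ℂ} = ℂ ∖ {0}. Adding 3 shifts the range to ℂ ∖ {3}. f omits exactly 3.

Omitted value: 3.


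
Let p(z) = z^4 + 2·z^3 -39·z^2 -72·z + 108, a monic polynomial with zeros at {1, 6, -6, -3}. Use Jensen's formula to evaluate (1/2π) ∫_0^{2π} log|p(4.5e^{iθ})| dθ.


Zeros: -6, -3, 1, 6; r = 4.5.
Inside |z| < r: -3, 1. Outside (|z| ≥ r): -6, 6.
p(0) = 108, so log|p(0)| = log(108) = 4.6821.
Apply Jensen: I(r) = log|p(0)| + Σ_k log(r/|z_k|), summed over zeros inside |z| < r.
  log(r/|z_k|) for z_k = 1: log(4.5/1) = 1.5041
  log(r/|z_k|) for z_k = -3: log(4.5/3) = 0.4055
  Outside zeros (-6, 6) contribute nothing to the Jensen sum.
Sum over inside zeros: 1.9095.
I(r) = log|p(0)| + (inside sum) = 4.6821 + 1.9095 = 6.5917.
Note: since some zeros are outside |z| ≤ r, the simplified n·log(r) form does NOT apply — only the inside zeros contribute.

I(r) ≈ 6.5917.


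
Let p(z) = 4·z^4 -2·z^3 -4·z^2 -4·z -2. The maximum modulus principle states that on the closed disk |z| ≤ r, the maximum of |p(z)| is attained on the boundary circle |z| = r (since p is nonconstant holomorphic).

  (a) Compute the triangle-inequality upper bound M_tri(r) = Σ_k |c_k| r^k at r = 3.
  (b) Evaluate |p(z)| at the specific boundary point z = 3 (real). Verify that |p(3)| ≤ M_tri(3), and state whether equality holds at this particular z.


Coefficients: c_0 = -2, c_1 = -4, c_2 = -4, c_3 = -2, c_4 = 4. Radius r = 3.
Part (a). Triangle bound: M_tri(r) = Σ_k |c_k| r^k
  = |-2|·3^0 + |-4|·3^1 + |-4|·3^2 + |-2|·3^3 + |4|·3^4
  = 2 + 12 + 36 + 54 + 324 = 428.
This bounds M(r) := max_{|z|=r} |p(z)| from above; equality holds iff all terms c_k z^k can be made to align in phase at a single z on |z|=r.
Part (b). At z = 3 (real, on the circle |z| = r):
  p(3) = (-2)·3^0 + (-4)·3^1 + (-4)·3^2 + (-2)·3^3 + (4)·3^4 = 220.
  |p(3)| = 220.
Check: |p(3)| = 220 ≤ 428 = M_tri(3). ✓ Equality does not hold at z = 3 (the coefficients have mixed signs, so the terms do not all align in phase there).

M_tri(3) = 428; |p(3)| = 220; equality at z=3: no.


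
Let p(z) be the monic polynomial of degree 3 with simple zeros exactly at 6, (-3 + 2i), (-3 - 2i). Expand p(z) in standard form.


The polynomial is p(z) = ∏_{α ∈ S} (z − α), where S = {6, (-3 + 2i), (-3 - 2i)}.
Expanding the product yields: p(z) = z^3 -23·z -78.
Note conjugate pairs combine to real quadratics: (z − (-3+2i))(z − (-3−2i)) = z² + 6z + 13.
The resulting polynomial has degree 3 and real coefficients as required.

p(z) = z^3 -23·z -78.


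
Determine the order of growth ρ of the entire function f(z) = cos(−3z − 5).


cos(w) is a linear combination of e^{iw} and e^{−iw} (or e^w, e^{−w} in the hyperbolic case), so |cos(w)| ≤ e^{|w|}. With w = −3z − 5, |w| ≤ 3|z| + 5 = 3r + 5 on |z| = r, giving M(r) ≤ e^{3r + 5}, so ρ ≤ 1. On a suitable ray (z = it for sin/cos; z = t for sinh/cosh, t real → ∞), |cos(−3z − 5)| grows like e^{3|t|}/2, so ρ ≥ 1. Hence ρ = 1.
Therefore ρ = 1.

Order ρ = 1.


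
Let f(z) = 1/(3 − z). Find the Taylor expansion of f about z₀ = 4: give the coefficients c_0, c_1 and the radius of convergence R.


Let w = z − z₀, so z = z₀ + w.
Then 3 − z = 3 − (z₀ + w) = (3 − z₀) − w = -1 − w.
f(z) = 1/(-1 − w) = (1/(-1)) · 1/(1 − w/(-1)) = Σ_{n≥0} w^n / (-1)^(n+1).
So c_n = 1/(-1)^(n+1):
  c_0 = 1/(-1)^1 = -1.
  c_1 = 1/(-1)^2 = 1.
The series is valid for |w/d| < 1, i.e. |z − z₀| < |d|.
Radius of convergence: R = |3 − z₀| = |-1| = 1 (distance from z₀ to the singularity z = 3).

c_0 = -1, c_1 = 1; R = 1.


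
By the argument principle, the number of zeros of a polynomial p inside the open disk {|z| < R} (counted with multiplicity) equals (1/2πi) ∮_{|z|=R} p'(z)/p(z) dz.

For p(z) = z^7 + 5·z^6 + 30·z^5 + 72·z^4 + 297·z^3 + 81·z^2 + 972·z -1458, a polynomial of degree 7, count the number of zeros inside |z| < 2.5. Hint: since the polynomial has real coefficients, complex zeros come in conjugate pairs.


The zeros of p are: (0 + 3i), (0 - 3i), 1, (-3 + 3i), (-3 - 3i), (0 + 3i), (0 - 3i).
Their magnitudes are: 3, 3, 1, 4.243, 4.243, 3, 3.
Zeros with |z| < R = 2.5: 1.
Count = 1.
By the argument principle, (1/2πi) ∮_{|z|=R} p'(z)/p(z) dz equals exactly this count.

Number of zeros inside |z| < 2.5: 1.


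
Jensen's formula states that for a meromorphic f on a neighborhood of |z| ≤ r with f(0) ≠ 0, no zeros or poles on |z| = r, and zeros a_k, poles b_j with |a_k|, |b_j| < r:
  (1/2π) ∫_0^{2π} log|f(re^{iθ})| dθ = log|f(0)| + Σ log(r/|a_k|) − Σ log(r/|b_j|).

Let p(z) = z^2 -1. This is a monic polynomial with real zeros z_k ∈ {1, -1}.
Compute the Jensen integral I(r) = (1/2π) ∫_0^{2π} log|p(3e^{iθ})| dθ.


Zeros: -1, 1; r = 3.
Inside |z| < r: -1, 1. Outside (|z| ≥ r): ∅.
p(0) = -1, so log|p(0)| = log(1) = 0.0000.
Apply Jensen: I(r) = log|p(0)| + Σ_k log(r/|z_k|), summed over zeros inside |z| < r.
  log(r/|z_k|) for z_k = 1: log(3/1) = 1.0986
  log(r/|z_k|) for z_k = -1: log(3/1) = 1.0986
Sum over inside zeros: 2.1972.
I(r) = log|p(0)| + (inside sum) = 0.0000 + 2.1972 = 2.1972.
Closed form (all zeros inside, monic): I(r) = n·log(r) = 2·log(3) = 2.1972. ✓

I(r) ≈ 2.1972.


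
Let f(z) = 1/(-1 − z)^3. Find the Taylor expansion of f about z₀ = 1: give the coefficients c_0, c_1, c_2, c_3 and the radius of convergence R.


Let w = z − z₀, so z = z₀ + w.
Then -1 − z = -1 − (z₀ + w) = (-1 − z₀) − w = -2 − w.
f(z) = 1/(-2 − w)^3 = (1/(-2)^3) · (1 − w/(-2))^{−3}.
By the binomial series (1−u)^{−3} = Σ_{n≥0} C(n+2, 2) u^n for |u|<1, with u = w/(-2):
  c_n = C(n+2, 2) / (-2)^(n+3).
  c_0 = 1/(-2)^3 = -1/8.
  c_1 = 3/(-2)^4 = 3/16.
  c_2 = 6/(-2)^5 = -3/16.
  c_3 = 10/(-2)^6 = 5/32.
The series is valid for |w/d| < 1, i.e. |z − z₀| < |d|.
Radius of convergence: R = |-1 − z₀| = |-2| = 2 (distance from z₀ to the singularity z = -1).

c_0 = -1/8, c_1 = 3/16, c_2 = -3/16, c_3 = 5/32; R = 2.


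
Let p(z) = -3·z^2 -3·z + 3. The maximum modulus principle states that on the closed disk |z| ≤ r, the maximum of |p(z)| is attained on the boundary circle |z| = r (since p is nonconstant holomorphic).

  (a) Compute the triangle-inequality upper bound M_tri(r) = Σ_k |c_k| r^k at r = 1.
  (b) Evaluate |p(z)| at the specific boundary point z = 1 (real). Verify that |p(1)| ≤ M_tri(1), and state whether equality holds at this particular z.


Coefficients: c_0 = 3, c_1 = -3, c_2 = -3. Radius r = 1.
Part (a). Triangle bound: M_tri(r) = Σ_k |c_k| r^k
  = |3|·1^0 + |-3|·1^1 + |-3|·1^2
  = 3 + 3 + 3 = 9.
This bounds M(r) := max_{|z|=r} |p(z)| from above; equality holds iff all terms c_k z^k can be made to align in phase at a single z on |z|=r.
Part (b). At z = 1 (real, on the circle |z| = r):
  p(1) = (3)·1^0 + (-3)·1^1 + (-3)·1^2 = -3.
  |p(1)| = 3.
Check: |p(1)| = 3 ≤ 9 = M_tri(1). ✓ Equality does not hold at z = 1 (the coefficients have mixed signs, so the terms do not all align in phase there).

M_tri(1) = 9; |p(1)| = 3; equality at z=1: no.


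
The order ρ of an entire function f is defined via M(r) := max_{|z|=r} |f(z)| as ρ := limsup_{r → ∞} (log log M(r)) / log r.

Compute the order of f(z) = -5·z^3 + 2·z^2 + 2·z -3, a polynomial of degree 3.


|f(z)| ≤ Σ|c_k|·r^k = O(r^3) as r → ∞. Polynomial growth is O(e^{r^ε}) for every ε > 0 (since r^3/e^{r^ε} → 0), so ρ ≤ ε for all ε > 0, i.e. ρ = 0. Every nonconstant polynomial has order 0.
Therefore ρ = 0.

Order ρ = 0.


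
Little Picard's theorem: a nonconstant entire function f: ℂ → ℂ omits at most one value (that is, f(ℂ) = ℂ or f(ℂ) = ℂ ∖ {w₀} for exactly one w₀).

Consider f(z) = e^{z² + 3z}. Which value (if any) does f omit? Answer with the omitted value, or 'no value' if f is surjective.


Little Picard bounds the complement of f(ℂ) to at most one point.
The exponent g(z) = z² + 3z is a nonconstant polynomial, hence surjective onto ℂ. So e^{g(z)} takes every value in {e^w : w ∈ ℂ} = ℂ ∖ {0}. Adding 0 shifts the range to ℂ ∖ {0}. f omits exactly 0.

Omitted value: 0.


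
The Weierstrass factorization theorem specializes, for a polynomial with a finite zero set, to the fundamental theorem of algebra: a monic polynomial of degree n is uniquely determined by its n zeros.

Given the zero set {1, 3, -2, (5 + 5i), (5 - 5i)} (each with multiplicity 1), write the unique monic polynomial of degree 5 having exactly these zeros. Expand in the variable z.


The polynomial is p(z) = ∏_{α ∈ S} (z − α), where S = {1, 3, -2, (5 + 5i), (5 - 5i)}.
Expanding the product yields: p(z) = z^5 -12·z^4 + 65·z^3 -44·z^2 -310·z + 300.
Note conjugate pairs combine to real quadratics: (z − (5+5i))(z − (5−5i)) = z² − 10z + 50.
The resulting polynomial has degree 5 and real coefficients as required.

p(z) = z^5 -12·z^4 + 65·z^3 -44·z^2 -310·z + 300.


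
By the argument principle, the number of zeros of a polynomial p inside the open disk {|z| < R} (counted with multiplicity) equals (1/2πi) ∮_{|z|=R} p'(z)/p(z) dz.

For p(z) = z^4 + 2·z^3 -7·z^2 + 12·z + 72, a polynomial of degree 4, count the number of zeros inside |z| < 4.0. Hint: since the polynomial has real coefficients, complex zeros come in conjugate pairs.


The zeros of p are: -3, -3, (2 + 2i), (2 - 2i).
Their magnitudes are: 3, 3, 2.828, 2.828.
Zeros with |z| < R = 4.0: -3, -3, (2 + 2i), (2 - 2i).
Count = 4.
By the argument principle, (1/2πi) ∮_{|z|=R} p'(z)/p(z) dz equals exactly this count.

Number of zeros inside |z| < 4.0: 4.


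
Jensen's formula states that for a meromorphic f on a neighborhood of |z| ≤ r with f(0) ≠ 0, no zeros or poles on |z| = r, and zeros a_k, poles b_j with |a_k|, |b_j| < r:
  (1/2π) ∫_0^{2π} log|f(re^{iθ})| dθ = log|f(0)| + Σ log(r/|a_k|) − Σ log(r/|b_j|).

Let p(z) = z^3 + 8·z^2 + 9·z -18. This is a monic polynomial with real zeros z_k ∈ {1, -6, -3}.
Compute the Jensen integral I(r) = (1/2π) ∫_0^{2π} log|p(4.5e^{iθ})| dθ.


Zeros: -6, -3, 1; r = 4.5.
Inside |z| < r: -3, 1. Outside (|z| ≥ r): -6.
p(0) = -18, so log|p(0)| = log(18) = 2.8904.
Apply Jensen: I(r) = log|p(0)| + Σ_k log(r/|z_k|), summed over zeros inside |z| < r.
  log(r/|z_k|) for z_k = 1: log(4.5/1) = 1.5041
  log(r/|z_k|) for z_k = -3: log(4.5/3) = 0.4055
  Outside zeros (-6) contribute nothing to the Jensen sum.
Sum over inside zeros: 1.9095.
I(r) = log|p(0)| + (inside sum) = 2.8904 + 1.9095 = 4.7999.
Note: since some zeros are outside |z| ≤ r, the simplified n·log(r) form does NOT apply — only the inside zeros contribute.

I(r) ≈ 4.7999.


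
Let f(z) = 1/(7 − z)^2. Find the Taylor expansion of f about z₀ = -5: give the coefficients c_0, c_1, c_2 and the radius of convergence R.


Let w = z − z₀, so z = z₀ + w.
Then 7 − z = 7 − (z₀ + w) = (7 − z₀) − w = 12 − w.
f(z) = 1/(12 − w)^2 = (1/(12)^2) · (1 − w/(12))^{−2}.
By the binomial series (1−u)^{−2} = Σ_{n≥0} C(n+1, 1) u^n for |u|<1, with u = w/(12):
  c_n = C(n+1, 1) / (12)^(n+2).
  c_0 = 1/(12)^2 = 1/144.
  c_1 = 2/(12)^3 = 1/864.
  c_2 = 3/(12)^4 = 1/6912.
The series is valid for |w/d| < 1, i.e. |z − z₀| < |d|.
Radius of convergence: R = |7 − z₀| = |12| = 12 (distance from z₀ to the singularity z = 7).

c_0 = 1/144, c_1 = 1/864, c_2 = 1/6912; R = 12.


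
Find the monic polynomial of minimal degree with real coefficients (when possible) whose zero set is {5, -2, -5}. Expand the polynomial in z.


The polynomial is p(z) = ∏_{α ∈ S} (z − α), where S = {5, -2, -5}.
Expanding the product yields: p(z) = z^3 + 2·z^2 -25·z -50.
The resulting polynomial has degree 3 and real coefficients as required.

p(z) = z^3 + 2·z^2 -25·z -50.


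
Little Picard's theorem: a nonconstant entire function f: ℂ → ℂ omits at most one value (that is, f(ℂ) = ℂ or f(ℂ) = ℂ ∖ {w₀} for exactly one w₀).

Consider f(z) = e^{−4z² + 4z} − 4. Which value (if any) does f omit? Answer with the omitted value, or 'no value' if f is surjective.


Little Picard bounds the complement of f(ℂ) to at most one point.
The exponent g(z) = −4z² + 4z is a nonconstant polynomial, hence surjective onto ℂ. So e^{g(z)} takes every value in {e^w : w ∈ ℂ} = ℂ ∖ {0}. Adding -4 shifts the range to ℂ ∖ {-4}. f omits exactly -4.

Omitted value: -4.


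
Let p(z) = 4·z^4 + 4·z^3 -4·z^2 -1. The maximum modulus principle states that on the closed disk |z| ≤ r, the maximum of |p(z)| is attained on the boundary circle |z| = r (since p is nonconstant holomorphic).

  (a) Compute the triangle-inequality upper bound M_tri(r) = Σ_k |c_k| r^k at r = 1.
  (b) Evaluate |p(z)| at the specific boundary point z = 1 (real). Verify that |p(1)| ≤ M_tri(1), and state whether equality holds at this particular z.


Coefficients: c_0 = -1, c_1 = 0, c_2 = -4, c_3 = 4, c_4 = 4. Radius r = 1.
Part (a). Triangle bound: M_tri(r) = Σ_k |c_k| r^k
  = |-1|·1^0 + |0|·1^1 + |-4|·1^2 + |4|·1^3 + |4|·1^4
  = 1 + 0 + 4 + 4 + 4 = 13.
This bounds M(r) := max_{|z|=r} |p(z)| from above; equality holds iff all terms c_k z^k can be made to align in phase at a single z on |z|=r.
Part (b). At z = 1 (real, on the circle |z| = r):
  p(1) = (-1)·1^0 + (0)·1^1 + (-4)·1^2 + (4)·1^3 + (4)·1^4 = 3.
  |p(1)| = 3.
Check: |p(1)| = 3 ≤ 13 = M_tri(1). ✓ Equality does not hold at z = 1 (the coefficients have mixed signs, so the terms do not all align in phase there).

M_tri(1) = 13; |p(1)| = 3; equality at z=1: no.


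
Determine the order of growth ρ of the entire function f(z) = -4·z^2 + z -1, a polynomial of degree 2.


|f(z)| ≤ Σ|c_k|·r^k = O(r^2) as r → ∞. Polynomial growth is O(e^{r^ε}) for every ε > 0 (since r^2/e^{r^ε} → 0), so ρ ≤ ε for all ε > 0, i.e. ρ = 0. Every nonconstant polynomial has order 0.
Therefore ρ = 0.

Order ρ = 0.


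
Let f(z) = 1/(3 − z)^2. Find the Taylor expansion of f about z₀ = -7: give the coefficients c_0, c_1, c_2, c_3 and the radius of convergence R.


Let w = z − z₀, so z = z₀ + w.
Then 3 − z = 3 − (z₀ + w) = (3 − z₀) − w = 10 − w.
f(z) = 1/(10 − w)^2 = (1/(10)^2) · (1 − w/(10))^{−2}.
By the binomial series (1−u)^{−2} = Σ_{n≥0} C(n+1, 1) u^n for |u|<1, with u = w/(10):
  c_n = C(n+1, 1) / (10)^(n+2).
  c_0 = 1/(10)^2 = 1/100.
  c_1 = 2/(10)^3 = 1/500.
  c_2 = 3/(10)^4 = 3/10000.
  c_3 = 4/(10)^5 = 1/25000.
The series is valid for |w/d| < 1, i.e. |z − z₀| < |d|.
Radius of convergence: R = |3 − z₀| = |10| = 10 (distance from z₀ to the singularity z = 3).

c_0 = 1/100, c_1 = 1/500, c_2 = 3/10000, c_3 = 1/25000; R = 10.


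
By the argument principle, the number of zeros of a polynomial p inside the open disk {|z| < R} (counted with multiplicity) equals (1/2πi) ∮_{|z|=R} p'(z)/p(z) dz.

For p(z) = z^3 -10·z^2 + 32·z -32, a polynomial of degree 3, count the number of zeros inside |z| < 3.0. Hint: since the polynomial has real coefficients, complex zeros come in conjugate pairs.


The zeros of p are: 4, 2, 4.
Their magnitudes are: 4, 2, 4.
Zeros with |z| < R = 3.0: 2.
Count = 1.
By the argument principle, (1/2πi) ∮_{|z|=R} p'(z)/p(z) dz equals exactly this count.

Number of zeros inside |z| < 3.0: 1.


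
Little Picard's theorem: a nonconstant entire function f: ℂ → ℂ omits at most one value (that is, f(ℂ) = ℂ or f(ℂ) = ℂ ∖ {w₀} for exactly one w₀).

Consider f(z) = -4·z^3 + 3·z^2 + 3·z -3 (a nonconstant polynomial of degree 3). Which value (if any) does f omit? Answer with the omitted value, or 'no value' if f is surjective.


Little Picard bounds the complement of f(ℂ) to at most one point.
For every w ∈ ℂ, the equation p(z) − w = 0 is a nonconstant polynomial in z and hence has at least one root by the fundamental theorem of algebra. So p is surjective onto ℂ, omitting no value.

Omitted value: no value.


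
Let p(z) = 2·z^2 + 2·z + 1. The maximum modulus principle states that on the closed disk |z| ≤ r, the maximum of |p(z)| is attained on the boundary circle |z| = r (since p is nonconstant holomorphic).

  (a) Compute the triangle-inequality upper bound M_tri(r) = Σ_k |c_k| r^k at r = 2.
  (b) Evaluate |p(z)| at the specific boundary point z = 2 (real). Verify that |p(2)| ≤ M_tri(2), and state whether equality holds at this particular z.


Coefficients: c_0 = 1, c_1 = 2, c_2 = 2. Radius r = 2.
Part (a). Triangle bound: M_tri(r) = Σ_k |c_k| r^k
  = |1|·2^0 + |2|·2^1 + |2|·2^2
  = 1 + 4 + 8 = 13.
This bounds M(r) := max_{|z|=r} |p(z)| from above; equality holds iff all terms c_k z^k can be made to align in phase at a single z on |z|=r.
Part (b). At z = 2 (real, on the circle |z| = r):
  p(2) = (1)·2^0 + (2)·2^1 + (2)·2^2 = 13.
  |p(2)| = 13.
Since all nonzero coefficients share the same sign, |p(2)| = 13 = M_tri(2); the triangle bound is attained at z = 2, so in fact M(r) = 13.

M_tri(2) = 13; |p(2)| = 13; equality at z=2: yes.


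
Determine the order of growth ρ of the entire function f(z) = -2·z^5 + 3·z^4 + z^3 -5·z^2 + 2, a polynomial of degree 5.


|f(z)| ≤ Σ|c_k|·r^k = O(r^5) as r → ∞. Polynomial growth is O(e^{r^ε}) for every ε > 0 (since r^5/e^{r^ε} → 0), so ρ ≤ ε for all ε > 0, i.e. ρ = 0. Every nonconstant polynomial has order 0.
Therefore ρ = 0.

Order ρ = 0.


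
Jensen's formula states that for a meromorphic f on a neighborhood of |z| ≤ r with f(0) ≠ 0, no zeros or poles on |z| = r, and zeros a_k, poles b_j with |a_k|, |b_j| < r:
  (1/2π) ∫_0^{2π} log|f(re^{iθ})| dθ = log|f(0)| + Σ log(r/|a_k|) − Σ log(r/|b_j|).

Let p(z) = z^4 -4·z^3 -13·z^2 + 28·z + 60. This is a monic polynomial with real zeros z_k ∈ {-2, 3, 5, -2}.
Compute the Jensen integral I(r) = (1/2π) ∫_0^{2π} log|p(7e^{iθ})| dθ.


Zeros: -2, -2, 3, 5; r = 7.
Inside |z| < r: -2, -2, 3, 5. Outside (|z| ≥ r): ∅.
p(0) = 60, so log|p(0)| = log(60) = 4.0943.
Apply Jensen: I(r) = log|p(0)| + Σ_k log(r/|z_k|), summed over zeros inside |z| < r.
  log(r/|z_k|) for z_k = -2: log(7/2) = 1.2528
  log(r/|z_k|) for z_k = 3: log(7/3) = 0.8473
  log(r/|z_k|) for z_k = 5: log(7/5) = 0.3365
  log(r/|z_k|) for z_k = -2: log(7/2) = 1.2528
Sum over inside zeros: 3.6893.
I(r) = log|p(0)| + (inside sum) = 4.0943 + 3.6893 = 7.7836.
Closed form (all zeros inside, monic): I(r) = n·log(r) = 4·log(7) = 7.7836. ✓

I(r) ≈ 7.7836.


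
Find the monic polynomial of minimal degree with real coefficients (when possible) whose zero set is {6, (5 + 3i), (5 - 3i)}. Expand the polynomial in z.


The polynomial is p(z) = ∏_{α ∈ S} (z − α), where S = {6, (5 + 3i), (5 - 3i)}.
Expanding the product yields: p(z) = z^3 -16·z^2 + 94·z -204.
Note conjugate pairs combine to real quadratics: (z − (5+3i))(z − (5−3i)) = z² − 10z + 34.
The resulting polynomial has degree 3 and real coefficients as required.

p(z) = z^3 -16·z^2 + 94·z -204.


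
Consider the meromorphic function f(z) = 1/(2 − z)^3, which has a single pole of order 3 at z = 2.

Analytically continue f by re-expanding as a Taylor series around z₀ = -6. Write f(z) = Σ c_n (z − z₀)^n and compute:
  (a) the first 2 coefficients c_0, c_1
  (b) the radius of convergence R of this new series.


Let w = z − z₀, so z = z₀ + w.
Then 2 − z = 2 − (z₀ + w) = (2 − z₀) − w = 8 − w.
f(z) = 1/(8 − w)^3 = (1/(8)^3) · (1 − w/(8))^{−3}.
By the binomial series (1−u)^{−3} = Σ_{n≥0} C(n+2, 2) u^n for |u|<1, with u = w/(8):
  c_n = C(n+2, 2) / (8)^(n+3).
  c_0 = 1/(8)^3 = 1/512.
  c_1 = 3/(8)^4 = 3/4096.
The series is valid for |w/d| < 1, i.e. |z − z₀| < |d|.
Radius of convergence: R = |2 − z₀| = |8| = 8 (distance from z₀ to the singularity z = 2).

c_0 = 1/512, c_1 = 3/4096; R = 8.


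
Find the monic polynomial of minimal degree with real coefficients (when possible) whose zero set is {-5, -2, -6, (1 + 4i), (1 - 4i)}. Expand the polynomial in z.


The polynomial is p(z) = ∏_{α ∈ S} (z − α), where S = {-5, -2, -6, (1 + 4i), (1 - 4i)}.
Expanding the product yields: p(z) = z^5 + 11·z^4 + 43·z^3 + 177·z^2 + 764·z + 1020.
Note conjugate pairs combine to real quadratics: (z − (1+4i))(z − (1−4i)) = z² − 2z + 17.
The resulting polynomial has degree 5 and real coefficients as required.

p(z) = z^5 + 11·z^4 + 43·z^3 + 177·z^2 + 764·z + 1020.


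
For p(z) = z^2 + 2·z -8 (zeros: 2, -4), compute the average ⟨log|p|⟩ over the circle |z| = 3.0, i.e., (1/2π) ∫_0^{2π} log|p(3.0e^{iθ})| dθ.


Zeros: -4, 2; r = 3.0.
Inside |z| < r: 2. Outside (|z| ≥ r): -4.
p(0) = -8, so log|p(0)| = log(8) = 2.0794.
Apply Jensen: I(r) = log|p(0)| + Σ_k log(r/|z_k|), summed over zeros inside |z| < r.
  log(r/|z_k|) for z_k = 2: log(3.0/2) = 0.4055
  Outside zeros (-4) contribute nothing to the Jensen sum.
Sum over inside zeros: 0.4055.
I(r) = log|p(0)| + (inside sum) = 2.0794 + 0.4055 = 2.4849.
Note: since some zeros are outside |z| ≤ r, the simplified n·log(r) form does NOT apply — only the inside zeros contribute.

I(r) ≈ 2.4849.


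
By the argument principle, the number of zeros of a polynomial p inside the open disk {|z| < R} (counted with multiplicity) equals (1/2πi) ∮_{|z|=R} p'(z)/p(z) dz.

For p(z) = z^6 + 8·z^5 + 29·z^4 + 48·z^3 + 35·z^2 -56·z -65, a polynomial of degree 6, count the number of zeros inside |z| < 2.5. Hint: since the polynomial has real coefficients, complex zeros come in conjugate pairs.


The zeros of p are: 1, (-1 + 2i), (-1 - 2i), -1, (-3 + 2i), (-3 - 2i).
Their magnitudes are: 1, 2.236, 2.236, 1, 3.606, 3.606.
Zeros with |z| < R = 2.5: 1, (-1 + 2i), (-1 - 2i), -1.
Count = 4.
By the argument principle, (1/2πi) ∮_{|z|=R} p'(z)/p(z) dz equals exactly this count.

Number of zeros inside |z| < 2.5: 4.


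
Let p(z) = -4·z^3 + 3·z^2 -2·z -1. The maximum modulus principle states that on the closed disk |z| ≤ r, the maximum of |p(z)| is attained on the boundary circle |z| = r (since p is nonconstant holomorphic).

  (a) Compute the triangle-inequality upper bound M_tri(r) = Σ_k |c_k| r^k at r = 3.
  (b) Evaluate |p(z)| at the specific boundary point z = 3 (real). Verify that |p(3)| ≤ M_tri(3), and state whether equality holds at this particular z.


Coefficients: c_0 = -1, c_1 = -2, c_2 = 3, c_3 = -4. Radius r = 3.
Part (a). Triangle bound: M_tri(r) = Σ_k |c_k| r^k
  = |-1|·3^0 + |-2|·3^1 + |3|·3^2 + |-4|·3^3
  = 1 + 6 + 27 + 108 = 142.
This bounds M(r) := max_{|z|=r} |p(z)| from above; equality holds iff all terms c_k z^k can be made to align in phase at a single z on |z|=r.
Part (b). At z = 3 (real, on the circle |z| = r):
  p(3) = (-1)·3^0 + (-2)·3^1 + (3)·3^2 + (-4)·3^3 = -88.
  |p(3)| = 88.
Check: |p(3)| = 88 ≤ 142 = M_tri(3). ✓ Equality does not hold at z = 3 (the coefficients have mixed signs, so the terms do not all align in phase there).

M_tri(3) = 142; |p(3)| = 88; equality at z=3: no.


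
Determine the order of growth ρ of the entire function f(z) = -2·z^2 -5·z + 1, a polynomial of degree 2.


|f(z)| ≤ Σ|c_k|·r^k = O(r^2) as r → ∞. Polynomial growth is O(e^{r^ε}) for every ε > 0 (since r^2/e^{r^ε} → 0), so ρ ≤ ε for all ε > 0, i.e. ρ = 0. Every nonconstant polynomial has order 0.
Therefore ρ = 0.

Order ρ = 0.


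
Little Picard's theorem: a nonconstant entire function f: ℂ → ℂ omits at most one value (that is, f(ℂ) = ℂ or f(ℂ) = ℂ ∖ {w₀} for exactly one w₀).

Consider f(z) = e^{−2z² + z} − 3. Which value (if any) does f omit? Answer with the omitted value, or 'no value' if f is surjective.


Little Picard bounds the complement of f(ℂ) to at most one point.
The exponent g(z) = −2z² + z is a nonconstant polynomial, hence surjective onto ℂ. So e^{g(z)} takes every value in {e^w : w ∈ ℂ} = ℂ ∖ {0}. Adding -3 shifts the range to ℂ ∖ {-3}. f omits exactly -3.

Omitted value: -3.


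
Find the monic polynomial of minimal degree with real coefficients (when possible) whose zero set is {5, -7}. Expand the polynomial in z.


The polynomial is p(z) = ∏_{α ∈ S} (z − α), where S = {5, -7}.
Expanding the product yields: p(z) = z^2 + 2·z -35.
The resulting polynomial has degree 2 and real coefficients as required.

p(z) = z^2 + 2·z -35.


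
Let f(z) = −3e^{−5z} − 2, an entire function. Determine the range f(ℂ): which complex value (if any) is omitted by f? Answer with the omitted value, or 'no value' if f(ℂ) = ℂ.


Little Picard bounds the complement of f(ℂ) to at most one point.
e^{−5z} is never zero on ℂ, so -3·e^{−5z} takes every value in ℂ ∖ {0}. Adding -2 shifts the range to ℂ ∖ {-2}. Thus f omits exactly the value -2.

Omitted value: -2.


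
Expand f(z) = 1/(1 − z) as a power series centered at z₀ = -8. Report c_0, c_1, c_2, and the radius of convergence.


Let w = z − z₀, so z = z₀ + w.
Then 1 − z = 1 − (z₀ + w) = (1 − z₀) − w = 9 − w.
f(z) = 1/(9 − w) = (1/(9)) · 1/(1 − w/(9)) = Σ_{n≥0} w^n / (9)^(n+1).
So c_n = 1/(9)^(n+1):
  c_0 = 1/(9)^1 = 1/9.
  c_1 = 1/(9)^2 = 1/81.
  c_2 = 1/(9)^3 = 1/729.
The series is valid for |w/d| < 1, i.e. |z − z₀| < |d|.
Radius of convergence: R = |1 − z₀| = |9| = 9 (distance from z₀ to the singularity z = 1).

c_0 = 1/9, c_1 = 1/81, c_2 = 1/729; R = 9.


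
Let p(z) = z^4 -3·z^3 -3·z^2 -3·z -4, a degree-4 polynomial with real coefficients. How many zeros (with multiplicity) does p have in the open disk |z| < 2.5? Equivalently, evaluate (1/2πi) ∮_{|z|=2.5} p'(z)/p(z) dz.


The zeros of p are: (0 + 1i), (0 - 1i), -1, 4.
Their magnitudes are: 1, 1, 1, 4.
Zeros with |z| < R = 2.5: (0 + 1i), (0 - 1i), -1.
Count = 3.
By the argument principle, (1/2πi) ∮_{|z|=R} p'(z)/p(z) dz equals exactly this count.

Number of zeros inside |z| < 2.5: 3.


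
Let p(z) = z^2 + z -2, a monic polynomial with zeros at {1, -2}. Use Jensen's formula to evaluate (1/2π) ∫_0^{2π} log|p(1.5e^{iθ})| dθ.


Zeros: -2, 1; r = 1.5.
Inside |z| < r: 1. Outside (|z| ≥ r): -2.
p(0) = -2, so log|p(0)| = log(2) = 0.6931.
Apply Jensen: I(r) = log|p(0)| + Σ_k log(r/|z_k|), summed over zeros inside |z| < r.
  log(r/|z_k|) for z_k = 1: log(1.5/1) = 0.4055
  Outside zeros (-2) contribute nothing to the Jensen sum.
Sum over inside zeros: 0.4055.
I(r) = log|p(0)| + (inside sum) = 0.6931 + 0.4055 = 1.0986.
Note: since some zeros are outside |z| ≤ r, the simplified n·log(r) form does NOT apply — only the inside zeros contribute.

I(r) ≈ 1.0986.


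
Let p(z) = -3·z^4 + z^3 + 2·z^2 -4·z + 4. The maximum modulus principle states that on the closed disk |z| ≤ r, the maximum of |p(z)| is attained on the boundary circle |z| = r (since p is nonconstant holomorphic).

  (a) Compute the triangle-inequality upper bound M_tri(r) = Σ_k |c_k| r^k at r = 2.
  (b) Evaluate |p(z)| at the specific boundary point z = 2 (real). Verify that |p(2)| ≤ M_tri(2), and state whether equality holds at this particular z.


Coefficients: c_0 = 4, c_1 = -4, c_2 = 2, c_3 = 1, c_4 = -3. Radius r = 2.
Part (a). Triangle bound: M_tri(r) = Σ_k |c_k| r^k
  = |4|·2^0 + |-4|·2^1 + |2|·2^2 + |1|·2^3 + |-3|·2^4
  = 4 + 8 + 8 + 8 + 48 = 76.
This bounds M(r) := max_{|z|=r} |p(z)| from above; equality holds iff all terms c_k z^k can be made to align in phase at a single z on |z|=r.
Part (b). At z = 2 (real, on the circle |z| = r):
  p(2) = (4)·2^0 + (-4)·2^1 + (2)·2^2 + (1)·2^3 + (-3)·2^4 = -36.
  |p(2)| = 36.
Check: |p(2)| = 36 ≤ 76 = M_tri(2). ✓ Equality does not hold at z = 2 (the coefficients have mixed signs, so the terms do not all align in phase there).

M_tri(2) = 76; |p(2)| = 36; equality at z=2: no.


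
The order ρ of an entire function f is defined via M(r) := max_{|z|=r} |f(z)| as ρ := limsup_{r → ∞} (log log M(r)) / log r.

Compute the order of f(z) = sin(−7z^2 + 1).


Write sin(w) = (e^{iw} ± e^{−iw})/(2 or 2i), so |sin(w)| ≤ e^{|w|}. With w = −7z^2 + 1, |w| ≤ 7r^2 + 1 on |z|=r, giving M(r) ≤ e^{7r^2 + 1} and ρ ≤ 2. For the lower bound, choose z on |z|=r with -7z^2 purely imaginary of modulus 7r^2; then |sin(−7z^2 + 1)| grows like e^{7r^2}/2, so ρ ≥ 2. Hence ρ = 2.
Therefore ρ = 2.

Order ρ = 2.


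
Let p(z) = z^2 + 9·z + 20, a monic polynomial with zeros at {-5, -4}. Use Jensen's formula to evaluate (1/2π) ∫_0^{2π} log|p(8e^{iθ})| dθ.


Zeros: -5, -4; r = 8.
Inside |z| < r: -5, -4. Outside (|z| ≥ r): ∅.
p(0) = 20, so log|p(0)| = log(20) = 2.9957.
Apply Jensen: I(r) = log|p(0)| + Σ_k log(r/|z_k|), summed over zeros inside |z| < r.
  log(r/|z_k|) for z_k = -5: log(8/5) = 0.4700
  log(r/|z_k|) for z_k = -4: log(8/4) = 0.6931
Sum over inside zeros: 1.1632.
I(r) = log|p(0)| + (inside sum) = 2.9957 + 1.1632 = 4.1589.
Closed form (all zeros inside, monic): I(r) = n·log(r) = 2·log(8) = 4.1589. ✓

I(r) ≈ 4.1589.


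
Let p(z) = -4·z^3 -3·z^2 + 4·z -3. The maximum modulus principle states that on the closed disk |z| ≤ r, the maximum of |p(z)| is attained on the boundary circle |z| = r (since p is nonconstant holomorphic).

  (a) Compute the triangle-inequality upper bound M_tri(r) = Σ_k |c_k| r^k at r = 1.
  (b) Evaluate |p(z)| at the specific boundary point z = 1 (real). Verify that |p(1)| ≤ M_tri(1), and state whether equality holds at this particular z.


Coefficients: c_0 = -3, c_1 = 4, c_2 = -3, c_3 = -4. Radius r = 1.
Part (a). Triangle bound: M_tri(r) = Σ_k |c_k| r^k
  = |-3|·1^0 + |4|·1^1 + |-3|·1^2 + |-4|·1^3
  = 3 + 4 + 3 + 4 = 14.
This bounds M(r) := max_{|z|=r} |p(z)| from above; equality holds iff all terms c_k z^k can be made to align in phase at a single z on |z|=r.
Part (b). At z = 1 (real, on the circle |z| = r):
  p(1) = (-3)·1^0 + (4)·1^1 + (-3)·1^2 + (-4)·1^3 = -6.
  |p(1)| = 6.
Check: |p(1)| = 6 ≤ 14 = M_tri(1). ✓ Equality does not hold at z = 1 (the coefficients have mixed signs, so the terms do not all align in phase there).

M_tri(1) = 14; |p(1)| = 6; equality at z=1: no.


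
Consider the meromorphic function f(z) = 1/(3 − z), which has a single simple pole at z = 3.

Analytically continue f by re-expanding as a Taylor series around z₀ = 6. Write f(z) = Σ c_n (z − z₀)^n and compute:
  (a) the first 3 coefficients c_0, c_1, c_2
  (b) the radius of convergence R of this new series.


Let w = z − z₀, so z = z₀ + w.
Then 3 − z = 3 − (z₀ + w) = (3 − z₀) − w = -3 − w.
f(z) = 1/(-3 − w) = (1/(-3)) · 1/(1 − w/(-3)) = Σ_{n≥0} w^n / (-3)^(n+1).
So c_n = 1/(-3)^(n+1):
  c_0 = 1/(-3)^1 = -1/3.
  c_1 = 1/(-3)^2 = 1/9.
  c_2 = 1/(-3)^3 = -1/27.
The series is valid for |w/d| < 1, i.e. |z − z₀| < |d|.
Radius of convergence: R = |3 − z₀| = |-3| = 3 (distance from z₀ to the singularity z = 3).

c_0 = -1/3, c_1 = 1/9, c_2 = -1/27; R = 3.


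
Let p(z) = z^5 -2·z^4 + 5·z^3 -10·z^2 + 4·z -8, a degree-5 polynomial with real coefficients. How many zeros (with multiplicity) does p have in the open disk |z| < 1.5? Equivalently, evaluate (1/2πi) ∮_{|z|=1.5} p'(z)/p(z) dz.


The zeros of p are: 2, (0 + 2i), (0 - 2i), (0 + 1i), (0 - 1i).
Their magnitudes are: 2, 2, 2, 1, 1.
Zeros with |z| < R = 1.5: (0 + 1i), (0 - 1i).
Count = 2.
By the argument principle, (1/2πi) ∮_{|z|=R} p'(z)/p(z) dz equals exactly this count.

Number of zeros inside |z| < 1.5: 2.


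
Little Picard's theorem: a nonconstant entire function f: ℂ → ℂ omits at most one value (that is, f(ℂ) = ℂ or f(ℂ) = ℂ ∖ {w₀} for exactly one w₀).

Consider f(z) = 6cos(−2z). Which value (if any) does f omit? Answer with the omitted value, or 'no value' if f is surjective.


Little Picard bounds the complement of f(ℂ) to at most one point.
cos is entire and surjective onto ℂ: for every w ∈ ℂ, cos(ζ) = w has a solution ζ ∈ ℂ (e.g., via the complex inverse arccos). With ζ = −2z this gives z = ζ/(-2). Then 6·cos(−2z) takes every value in 6·ℂ = ℂ, and adding 0 is a bijection of ℂ. So f is surjective and omits no value. (Note: only on the real line is cos bounded by [−1, 1].)

Omitted value: no value.


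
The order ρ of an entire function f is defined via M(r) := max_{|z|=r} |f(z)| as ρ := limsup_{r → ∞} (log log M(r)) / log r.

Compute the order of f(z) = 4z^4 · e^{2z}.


M(r) = max_{|z|=r} |4|·|z|^4·|e^{2z}| = 4·r^4 · e^{2r^1} (the factors attain their maxima compatibly on |z|=r). Then log M(r) = log 4 + 4·log r + 2r^1, dominated by the last term, so log log M(r) ~ 1·log r. The polynomial factor 4z^4 contributes only a log r term and does not affect the order. ρ = 1.
Therefore ρ = 1.

Order ρ = 1.


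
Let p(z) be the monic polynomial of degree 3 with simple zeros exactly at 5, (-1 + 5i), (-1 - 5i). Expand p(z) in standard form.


The polynomial is p(z) = ∏_{α ∈ S} (z − α), where S = {5, (-1 + 5i), (-1 - 5i)}.
Expanding the product yields: p(z) = z^3 -3·z^2 + 16·z -130.
Note conjugate pairs combine to real quadratics: (z − (-1+5i))(z − (-1−5i)) = z² + 2z + 26.
The resulting polynomial has degree 3 and real coefficients as required.

p(z) = z^3 -3·z^2 + 16·z -130.


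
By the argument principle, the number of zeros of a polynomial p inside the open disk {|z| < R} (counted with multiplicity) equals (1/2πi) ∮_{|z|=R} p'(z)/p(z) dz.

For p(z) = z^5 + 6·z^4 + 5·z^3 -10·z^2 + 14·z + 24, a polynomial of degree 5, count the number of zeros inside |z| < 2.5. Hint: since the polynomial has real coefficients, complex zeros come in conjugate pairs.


The zeros of p are: (1 + 1i), (1 - 1i), -1, -3, -4.
Their magnitudes are: 1.414, 1.414, 1, 3, 4.
Zeros with |z| < R = 2.5: (1 + 1i), (1 - 1i), -1.
Count = 3.
By the argument principle, (1/2πi) ∮_{|z|=R} p'(z)/p(z) dz equals exactly this count.

Number of zeros inside |z| < 2.5: 3.


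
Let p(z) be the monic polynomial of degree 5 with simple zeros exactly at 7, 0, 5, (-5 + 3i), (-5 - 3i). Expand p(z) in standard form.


The polynomial is p(z) = ∏_{α ∈ S} (z − α), where S = {7, 0, 5, (-5 + 3i), (-5 - 3i)}.
Expanding the product yields: p(z) = z^5 -2·z^4 -51·z^3 -58·z^2 + 1190·z.
Note conjugate pairs combine to real quadratics: (z − (-5+3i))(z − (-5−3i)) = z² + 10z + 34.
The resulting polynomial has degree 5 and real coefficients as required.

p(z) = z^5 -2·z^4 -51·z^3 -58·z^2 + 1190·z.


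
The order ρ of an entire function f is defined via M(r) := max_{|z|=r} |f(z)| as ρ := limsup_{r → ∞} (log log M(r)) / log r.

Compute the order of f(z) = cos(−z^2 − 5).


Write cos(w) = (e^{iw} ± e^{−iw})/(2 or 2i), so |cos(w)| ≤ e^{|w|}. With w = −z^2 − 5, |w| ≤ 1r^2 + 5 on |z|=r, giving M(r) ≤ e^{1r^2 + 5} and ρ ≤ 2. For the lower bound, choose z on |z|=r with -1z^2 purely imaginary of modulus 1r^2; then |cos(−z^2 − 5)| grows like e^{1r^2}/2, so ρ ≥ 2. Hence ρ = 2.
Therefore ρ = 2.

Order ρ = 2.


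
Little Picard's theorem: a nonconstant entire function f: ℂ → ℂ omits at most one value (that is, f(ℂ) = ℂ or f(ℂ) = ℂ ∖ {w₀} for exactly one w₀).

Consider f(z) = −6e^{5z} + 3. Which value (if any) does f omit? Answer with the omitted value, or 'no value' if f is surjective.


Little Picard bounds the complement of f(ℂ) to at most one point.
e^{5z} is never zero on ℂ, so -6·e^{5z} takes every value in ℂ ∖ {0}. Adding 3 shifts the range to ℂ ∖ {3}. Thus f omits exactly the value 3.

Omitted value: 3.
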